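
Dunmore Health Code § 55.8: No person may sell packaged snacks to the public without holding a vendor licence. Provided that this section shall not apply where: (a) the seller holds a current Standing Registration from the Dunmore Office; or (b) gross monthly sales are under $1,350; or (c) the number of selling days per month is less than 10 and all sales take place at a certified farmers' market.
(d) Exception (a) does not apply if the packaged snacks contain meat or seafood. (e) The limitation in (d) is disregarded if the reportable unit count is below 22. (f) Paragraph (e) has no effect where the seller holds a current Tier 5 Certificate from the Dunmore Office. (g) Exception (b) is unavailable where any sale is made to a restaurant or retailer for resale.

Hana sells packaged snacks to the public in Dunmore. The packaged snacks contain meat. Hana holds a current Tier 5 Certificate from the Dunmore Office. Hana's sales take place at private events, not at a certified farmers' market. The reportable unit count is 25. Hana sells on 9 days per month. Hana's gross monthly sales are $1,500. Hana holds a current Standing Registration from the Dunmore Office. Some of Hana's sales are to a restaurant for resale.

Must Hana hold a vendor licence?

Yes — Hana must hold a vendor licence.

All of (a)'s requirements are met (a current Standing Registration is held). Turning to paragraphs (d)–(f): (d) operates against (a): the packaged snacks contain meat. (e) is not triggered (the reportable unit count is 25, not below 22), so (d) stands. (a) is therefore removed.
Exception (b) does not apply: gross monthly sales are $1,500, not under $1,350.
Exception (c) fails — sales are at private events, not a certified farmers' market.
No exception is made out. Hana falls within the general rule.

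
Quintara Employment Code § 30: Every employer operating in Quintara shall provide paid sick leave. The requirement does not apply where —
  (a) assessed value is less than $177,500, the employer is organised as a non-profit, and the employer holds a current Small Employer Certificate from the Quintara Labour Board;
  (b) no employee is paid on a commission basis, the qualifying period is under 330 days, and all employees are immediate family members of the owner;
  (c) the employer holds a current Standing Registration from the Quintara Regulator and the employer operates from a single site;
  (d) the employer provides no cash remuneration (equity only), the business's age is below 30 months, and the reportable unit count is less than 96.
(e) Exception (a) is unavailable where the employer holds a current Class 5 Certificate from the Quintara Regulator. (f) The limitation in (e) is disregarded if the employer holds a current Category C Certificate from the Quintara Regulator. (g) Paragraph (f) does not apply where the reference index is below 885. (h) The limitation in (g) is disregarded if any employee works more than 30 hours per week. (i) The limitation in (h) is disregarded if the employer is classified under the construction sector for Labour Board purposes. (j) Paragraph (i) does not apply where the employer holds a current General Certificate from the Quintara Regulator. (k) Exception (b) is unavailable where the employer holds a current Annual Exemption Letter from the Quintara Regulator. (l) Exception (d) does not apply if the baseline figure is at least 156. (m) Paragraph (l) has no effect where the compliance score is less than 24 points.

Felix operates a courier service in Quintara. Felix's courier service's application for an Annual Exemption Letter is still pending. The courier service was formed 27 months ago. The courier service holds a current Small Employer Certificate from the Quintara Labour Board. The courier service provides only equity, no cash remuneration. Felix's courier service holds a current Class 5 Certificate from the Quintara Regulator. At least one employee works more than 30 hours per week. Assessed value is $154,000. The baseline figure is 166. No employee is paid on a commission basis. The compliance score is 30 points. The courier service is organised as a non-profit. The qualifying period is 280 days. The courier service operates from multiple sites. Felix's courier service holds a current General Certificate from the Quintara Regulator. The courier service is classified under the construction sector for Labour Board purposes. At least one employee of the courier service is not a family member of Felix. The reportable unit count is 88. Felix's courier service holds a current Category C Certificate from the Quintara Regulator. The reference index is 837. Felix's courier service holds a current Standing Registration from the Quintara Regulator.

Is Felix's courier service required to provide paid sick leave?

Exception (a) is satisfied on its face — assessed value is $154,000, less than the $177,500 limit; the employer is a non-profit; a current Small Employer Certificate is held. As to paragraphs (e)–(j): (e) is triggered (a current Class 5 Certificate is held), but is displaced by (f): (f) operates — a current Category C Certificate is held. (g) would limit (f) — the reference index is 837, below the 885 limit — but (h) sets (g) aside: (h) operates against (g): at least one employee exceeds 30 hours/week. (i) would limit (h) — the courier service is classified under the construction sector — but (j) sets (i) aside: (j) operates against (i): a current General Certificate is held. Exception (a) stands.
Exception (b) requires that all employees are immediate family members of the owner; but at least one employee is not a family member, so (b) is unavailable.
Exception (c) does not apply: the employer operates from multiple sites.
Exception (d) is satisfied on its face — remuneration is equity-only; the business's age is 27 months, below the 30 months limit; the reportable unit count is 88, less than the 96 limit. But applying paragraphs (l)–(m): (l) is engaged — the baseline figure is 166, meeting the 156 threshold. (m) does not operate here (the compliance score is 30 points, not less than 24 points), so (l) stands. (d) is therefore removed.

No — exception (a) applies; Felix's courier service is not required to provide paid sick leave.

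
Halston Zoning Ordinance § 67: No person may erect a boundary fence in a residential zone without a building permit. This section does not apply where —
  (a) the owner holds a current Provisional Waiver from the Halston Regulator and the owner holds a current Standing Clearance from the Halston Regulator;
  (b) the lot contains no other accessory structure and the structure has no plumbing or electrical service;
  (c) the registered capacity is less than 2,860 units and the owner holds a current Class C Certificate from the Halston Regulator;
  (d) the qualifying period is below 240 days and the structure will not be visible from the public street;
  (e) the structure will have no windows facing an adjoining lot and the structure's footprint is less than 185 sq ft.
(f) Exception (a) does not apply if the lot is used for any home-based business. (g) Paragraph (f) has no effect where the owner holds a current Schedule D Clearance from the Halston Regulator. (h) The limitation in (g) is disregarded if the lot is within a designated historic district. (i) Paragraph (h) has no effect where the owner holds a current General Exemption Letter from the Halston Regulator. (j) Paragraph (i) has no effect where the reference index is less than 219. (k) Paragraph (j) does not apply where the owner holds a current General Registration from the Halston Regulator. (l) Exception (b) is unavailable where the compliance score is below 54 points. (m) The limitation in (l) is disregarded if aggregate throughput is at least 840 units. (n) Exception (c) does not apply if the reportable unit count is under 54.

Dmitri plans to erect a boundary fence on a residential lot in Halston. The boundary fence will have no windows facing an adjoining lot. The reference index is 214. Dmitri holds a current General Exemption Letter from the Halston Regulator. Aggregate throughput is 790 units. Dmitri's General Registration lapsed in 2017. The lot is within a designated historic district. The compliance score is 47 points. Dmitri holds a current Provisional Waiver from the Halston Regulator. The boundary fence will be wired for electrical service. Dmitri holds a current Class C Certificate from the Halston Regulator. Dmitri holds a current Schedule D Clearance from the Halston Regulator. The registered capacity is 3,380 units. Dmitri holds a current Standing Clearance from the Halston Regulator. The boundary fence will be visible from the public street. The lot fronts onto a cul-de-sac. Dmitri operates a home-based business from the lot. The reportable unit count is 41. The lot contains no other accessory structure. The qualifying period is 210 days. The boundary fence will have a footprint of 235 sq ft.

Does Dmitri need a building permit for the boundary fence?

Exception (a)'s conditions are all satisfied: a current Provisional Waiver is held; a current Standing Clearance is held. However, paragraphs (f)–(k) must be considered: (f) is triggered — a home-based business operates on the lot. (g) operates (a current Schedule D Clearance is held), but is overridden by (h): (h) operates against (g): the lot is in a historic district. (i) would limit (h) — a current General Exemption Letter is held — but (j) sets (i) aside: (j) operates against (i): the reference index is 214, less than the 219 limit. (k), which would lift (j), does not operate here — the General Registration is not current. (a) is therefore removed.
Exception (b) requires that the structure has no plumbing or electrical service; but electrical service is planned, so (b) is unavailable.
Exception (c) requires that the registered capacity is less than 2,860 units; but the registered capacity is 3,380 units, not less than 2,860 units, so (c) is unavailable.
Exception (d) fails — the structure will be visible from the street.
Exception (e) fails — the structure's footprint is 235 sq ft, not less than 185 sq ft.
No exception is made out. Dmitri falls within the general rule.

Yes — Dmitri must obtain a building permit.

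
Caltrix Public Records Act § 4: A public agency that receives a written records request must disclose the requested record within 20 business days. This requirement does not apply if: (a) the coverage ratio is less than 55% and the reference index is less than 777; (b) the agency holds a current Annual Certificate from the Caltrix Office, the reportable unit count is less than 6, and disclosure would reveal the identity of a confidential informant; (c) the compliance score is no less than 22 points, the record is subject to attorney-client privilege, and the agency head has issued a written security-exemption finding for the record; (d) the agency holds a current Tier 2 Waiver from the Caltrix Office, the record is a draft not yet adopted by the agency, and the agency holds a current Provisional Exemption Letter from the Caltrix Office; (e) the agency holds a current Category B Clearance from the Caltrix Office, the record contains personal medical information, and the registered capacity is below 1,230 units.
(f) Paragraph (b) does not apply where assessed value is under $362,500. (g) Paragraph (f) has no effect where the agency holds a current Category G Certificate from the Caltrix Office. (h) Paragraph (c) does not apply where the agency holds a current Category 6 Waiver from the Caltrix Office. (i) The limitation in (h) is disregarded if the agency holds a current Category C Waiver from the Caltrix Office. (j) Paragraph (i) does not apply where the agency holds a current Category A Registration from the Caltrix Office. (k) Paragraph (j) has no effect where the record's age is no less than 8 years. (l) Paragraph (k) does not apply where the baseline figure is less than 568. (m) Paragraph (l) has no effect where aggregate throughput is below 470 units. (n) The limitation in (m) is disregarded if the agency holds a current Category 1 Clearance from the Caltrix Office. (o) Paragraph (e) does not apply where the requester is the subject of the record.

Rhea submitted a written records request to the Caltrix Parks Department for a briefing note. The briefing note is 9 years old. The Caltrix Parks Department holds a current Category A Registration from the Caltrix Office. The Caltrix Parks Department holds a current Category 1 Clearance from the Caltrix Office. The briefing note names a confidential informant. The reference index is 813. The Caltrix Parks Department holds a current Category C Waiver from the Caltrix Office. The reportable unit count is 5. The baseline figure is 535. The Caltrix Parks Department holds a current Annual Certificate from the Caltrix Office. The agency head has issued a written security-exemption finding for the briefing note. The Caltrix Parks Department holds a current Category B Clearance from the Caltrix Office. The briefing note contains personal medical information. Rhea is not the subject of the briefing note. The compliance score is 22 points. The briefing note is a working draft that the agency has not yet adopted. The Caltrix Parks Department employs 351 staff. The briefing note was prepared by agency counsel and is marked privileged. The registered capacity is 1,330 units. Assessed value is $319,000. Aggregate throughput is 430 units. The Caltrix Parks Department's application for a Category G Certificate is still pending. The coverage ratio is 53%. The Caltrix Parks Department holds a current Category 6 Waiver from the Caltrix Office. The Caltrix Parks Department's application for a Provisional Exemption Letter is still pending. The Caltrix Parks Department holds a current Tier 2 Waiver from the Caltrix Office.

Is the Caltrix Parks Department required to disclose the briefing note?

Exception (a) does not apply: the reference index is 813, not less than 777.
Exception (b) is satisfied on its face — a current Annual Certificate is held; the reportable unit count is 5, less than the 6 limit; the briefing note names a confidential informant. However, paragraphs (f)–(g) must be considered: (f) applies — assessed value is $319,000, under the $362,500 limit. (g) is not engaged (no current Category G Certificate is held), so (f) stands. Exception (b) does not apply.
Exception (c) is satisfied on its face — the compliance score is 22 points, meeting the 22 points threshold; the briefing note is privileged; a written security-exemption finding has been issued. But: (h) operates — a current Category 6 Waiver is held. (i) would limit (h) — a current Category C Waiver is held — but (j) sets (i) aside: (j) operates — a current Category A Registration is held. (k) is engaged (the record's age is 9 years, meeting the 8 years threshold), but yields to (l): (l) applies — the baseline figure is 535, less than the 568 limit. (m) would limit (l) — aggregate throughput is 430 units, below the 470 units limit — but (n) sets (m) aside: (n) operates against (m): a current Category 1 Clearance is held. So (c) is unavailable.
Exception (d) requires that the agency holds a current Provisional Exemption Letter from the Caltrix Office; but the Provisional Exemption Letter is not current, so (d) is unavailable.
Exception (e) does not apply: the registered capacity is 1,330 units, not below 1,230 units.
No exception applies. The general rule governs.

Yes — the Caltrix Parks Department must disclose the briefing note.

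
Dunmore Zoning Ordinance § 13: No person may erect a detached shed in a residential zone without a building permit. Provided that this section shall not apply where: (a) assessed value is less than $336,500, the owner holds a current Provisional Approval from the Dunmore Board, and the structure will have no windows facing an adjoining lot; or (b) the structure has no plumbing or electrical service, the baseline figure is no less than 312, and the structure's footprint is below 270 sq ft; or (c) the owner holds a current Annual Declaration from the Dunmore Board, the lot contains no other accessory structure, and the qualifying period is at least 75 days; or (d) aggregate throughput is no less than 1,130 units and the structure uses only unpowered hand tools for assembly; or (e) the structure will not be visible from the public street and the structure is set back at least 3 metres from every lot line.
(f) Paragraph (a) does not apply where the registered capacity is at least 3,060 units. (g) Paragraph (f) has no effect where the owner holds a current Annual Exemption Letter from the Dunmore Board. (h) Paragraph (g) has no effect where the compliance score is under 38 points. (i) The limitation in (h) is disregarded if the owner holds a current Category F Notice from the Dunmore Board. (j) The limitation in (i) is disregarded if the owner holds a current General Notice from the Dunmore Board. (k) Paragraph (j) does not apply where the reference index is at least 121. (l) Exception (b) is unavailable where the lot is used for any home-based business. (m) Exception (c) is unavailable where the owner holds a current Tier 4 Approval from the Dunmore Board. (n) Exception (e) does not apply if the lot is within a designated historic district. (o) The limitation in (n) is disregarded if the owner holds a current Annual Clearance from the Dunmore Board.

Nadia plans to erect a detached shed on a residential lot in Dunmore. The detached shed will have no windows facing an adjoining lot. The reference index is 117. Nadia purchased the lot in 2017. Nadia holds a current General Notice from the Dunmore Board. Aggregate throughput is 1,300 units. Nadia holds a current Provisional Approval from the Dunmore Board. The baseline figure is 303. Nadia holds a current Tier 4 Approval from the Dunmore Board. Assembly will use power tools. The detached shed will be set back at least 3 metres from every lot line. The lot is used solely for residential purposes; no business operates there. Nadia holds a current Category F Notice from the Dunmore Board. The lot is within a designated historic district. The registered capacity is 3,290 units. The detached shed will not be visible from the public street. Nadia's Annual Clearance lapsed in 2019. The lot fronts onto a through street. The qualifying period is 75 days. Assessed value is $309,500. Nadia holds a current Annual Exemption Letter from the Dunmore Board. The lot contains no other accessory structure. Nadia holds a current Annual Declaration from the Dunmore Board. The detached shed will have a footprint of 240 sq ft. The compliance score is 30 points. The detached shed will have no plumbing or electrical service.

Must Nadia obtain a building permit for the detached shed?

Exception (a)'s conditions are all satisfied: assessed value is $309,500, less than the $336,500 limit; a current Provisional Approval is held; no windows face an adjoining lot. But applying paragraphs (f)–(k): (f) operates against (a): the registered capacity is 3,290 units, meeting the 3,060 units threshold. (g) would limit (f) — a current Annual Exemption Letter is held — but (h) sets (g) aside: (h) operates against (g): the compliance score is 30 points, under the 38 points limit. (i) would limit (h) — a current Category F Notice is held — but (j) sets (i) aside: (j) is engaged — a current General Notice is held. (k), which would lift (j), does not operate here — the reference index is 117, short of 121. So (a) is unavailable.
Exception (b) requires that the baseline figure is no less than 312; but the baseline figure is 303, short of 312, so (b) is unavailable.
Exception (c)'s conditions are all satisfied: a current Annual Declaration is held; the lot has no other accessory structure; the qualifying period is 75 days, meeting the 75 days threshold. Turning to paragraph (m): (m) applies — a current Tier 4 Approval is held. Exception (c) does not apply.
Exception (d) requires that the structure uses only unpowered hand tools for assembly; but assembly uses power tools, so (d) is unavailable.
Exception (e)'s conditions are all satisfied: the structure will not be visible from the street; the setback is at least 3 m on every side. But applying paragraphs (n)–(o): (n) operates — the lot is in a historic district. (o) does not operate here (the Annual Clearance is not current), so (n) stands. So (e) is unavailable.
No exception displaces § 13.

Yes — Nadia must obtain a building permit.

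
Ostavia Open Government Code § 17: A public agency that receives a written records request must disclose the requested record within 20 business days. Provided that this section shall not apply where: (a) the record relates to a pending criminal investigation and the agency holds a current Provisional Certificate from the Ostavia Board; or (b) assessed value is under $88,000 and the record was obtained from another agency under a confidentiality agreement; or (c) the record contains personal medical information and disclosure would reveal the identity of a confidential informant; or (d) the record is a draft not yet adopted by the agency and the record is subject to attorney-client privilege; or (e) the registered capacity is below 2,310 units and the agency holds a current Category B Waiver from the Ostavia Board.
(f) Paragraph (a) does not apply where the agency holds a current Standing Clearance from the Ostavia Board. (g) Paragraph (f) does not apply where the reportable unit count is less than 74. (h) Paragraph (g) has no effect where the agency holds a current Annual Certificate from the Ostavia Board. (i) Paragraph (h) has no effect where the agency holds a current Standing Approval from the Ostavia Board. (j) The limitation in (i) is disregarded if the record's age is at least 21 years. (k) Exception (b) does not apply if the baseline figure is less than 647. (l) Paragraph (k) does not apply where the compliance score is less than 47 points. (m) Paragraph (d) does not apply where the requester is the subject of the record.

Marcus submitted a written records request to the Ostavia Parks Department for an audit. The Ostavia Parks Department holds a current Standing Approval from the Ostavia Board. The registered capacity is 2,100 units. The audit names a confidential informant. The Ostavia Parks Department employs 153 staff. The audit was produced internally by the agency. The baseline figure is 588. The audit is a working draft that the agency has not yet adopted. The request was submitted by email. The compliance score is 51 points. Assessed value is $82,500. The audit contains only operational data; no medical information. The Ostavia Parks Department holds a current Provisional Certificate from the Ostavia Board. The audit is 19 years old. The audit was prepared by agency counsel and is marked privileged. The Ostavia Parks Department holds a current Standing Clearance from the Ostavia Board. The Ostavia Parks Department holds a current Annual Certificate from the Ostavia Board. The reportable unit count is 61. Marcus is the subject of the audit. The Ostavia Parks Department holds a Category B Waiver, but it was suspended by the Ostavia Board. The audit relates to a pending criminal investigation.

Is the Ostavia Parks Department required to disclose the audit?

Exception (a)'s conditions are all satisfied: the audit relates to a pending investigation; a current Provisional Certificate is held. Applying paragraphs (f)–(j): (f) is triggered (a current Standing Clearance is held), but is displaced by (g): (g) is triggered — the reportable unit count is 61, less than the 74 limit. (h) would limit (g) — a current Annual Certificate is held — but (i) sets (h) aside: (i) operates against (h): a current Standing Approval is held. (j) is not engaged (the record's age is 19 years, short of 21 years), so (i) stands. Exception (a) stands.
Exception (b) does not apply: the audit was produced internally.
Exception (c) requires that the record contains personal medical information; but the audit contains only operational data, so (c) is unavailable.
All of (d)'s requirements are met (the audit is an unadopted draft; the audit is privileged). However, paragraph (m) must be considered: (m) operates against (d): Marcus is the subject of the audit. So (d) is unavailable.
Exception (e) fails — the Category B Waiver is not current.

No — exception (a) applies; the Ostavia Parks Department is not required to disclose the audit.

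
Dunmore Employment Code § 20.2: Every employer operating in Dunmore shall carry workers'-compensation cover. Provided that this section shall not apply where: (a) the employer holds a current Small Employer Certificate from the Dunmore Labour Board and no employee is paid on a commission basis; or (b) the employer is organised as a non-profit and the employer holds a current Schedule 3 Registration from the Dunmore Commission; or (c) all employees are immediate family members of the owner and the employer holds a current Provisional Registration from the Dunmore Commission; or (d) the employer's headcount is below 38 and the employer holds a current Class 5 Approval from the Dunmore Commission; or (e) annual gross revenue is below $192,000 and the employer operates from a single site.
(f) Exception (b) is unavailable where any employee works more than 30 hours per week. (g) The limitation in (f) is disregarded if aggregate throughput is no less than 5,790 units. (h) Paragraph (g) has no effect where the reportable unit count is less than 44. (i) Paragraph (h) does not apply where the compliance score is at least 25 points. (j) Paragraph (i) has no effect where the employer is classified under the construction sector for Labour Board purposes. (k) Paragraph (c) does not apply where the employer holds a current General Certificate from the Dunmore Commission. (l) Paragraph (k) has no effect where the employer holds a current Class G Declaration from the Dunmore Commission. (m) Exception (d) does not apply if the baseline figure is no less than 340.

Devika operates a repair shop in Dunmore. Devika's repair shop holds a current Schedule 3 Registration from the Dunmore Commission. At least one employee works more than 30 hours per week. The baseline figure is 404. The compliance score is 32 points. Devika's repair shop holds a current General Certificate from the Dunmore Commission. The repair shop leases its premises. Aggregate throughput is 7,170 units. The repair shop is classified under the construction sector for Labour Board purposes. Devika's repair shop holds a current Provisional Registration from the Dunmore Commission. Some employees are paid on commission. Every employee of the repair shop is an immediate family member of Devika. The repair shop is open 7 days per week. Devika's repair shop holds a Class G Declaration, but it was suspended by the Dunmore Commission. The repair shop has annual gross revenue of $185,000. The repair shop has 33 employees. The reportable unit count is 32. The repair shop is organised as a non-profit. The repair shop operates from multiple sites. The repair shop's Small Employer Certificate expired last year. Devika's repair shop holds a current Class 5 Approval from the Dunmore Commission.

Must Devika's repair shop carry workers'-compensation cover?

Yes — Devika's repair shop must carry workers'-compensation cover.

Exception (a) requires that the employer holds a current Small Employer Certificate from the Dunmore Labour Board; but the Small Employer Certificate has expired, so (a) is unavailable.
Exception (b) is satisfied on its face — the employer is a non-profit; a current Schedule 3 Registration is held. Turning to paragraphs (f)–(j): (f) operates against (b): at least one employee exceeds 30 hours/week. (g) applies (aggregate throughput is 7,170 units, meeting the 5,790 units threshold), but is set aside by (h): (h) operates against (g): the reportable unit count is 32, less than the 44 limit. (i) is engaged (the compliance score is 32 points, meeting the 25 points threshold), but yields to (j): (j) operates against (i): the repair shop is classified under the construction sector. (b) is therefore removed.
Exception (c)'s conditions are all satisfied: every employee is an immediate family member; a current Provisional Registration is held. But: (k) is triggered — a current General Certificate is held. (l), which would lift (k), does not operate here — the Class G Declaration is not current. (c) is therefore removed.
All of (d)'s requirements are met (the employer's headcount is 33, below the 38 limit; a current Class 5 Approval is held). But applying paragraph (m): (m) operates against (d): the baseline figure is 404, meeting the 340 threshold. Exception (d) does not apply.
Exception (e) fails — the employer operates from multiple sites.
No exception is made out. Devika's repair shop falls within the general rule.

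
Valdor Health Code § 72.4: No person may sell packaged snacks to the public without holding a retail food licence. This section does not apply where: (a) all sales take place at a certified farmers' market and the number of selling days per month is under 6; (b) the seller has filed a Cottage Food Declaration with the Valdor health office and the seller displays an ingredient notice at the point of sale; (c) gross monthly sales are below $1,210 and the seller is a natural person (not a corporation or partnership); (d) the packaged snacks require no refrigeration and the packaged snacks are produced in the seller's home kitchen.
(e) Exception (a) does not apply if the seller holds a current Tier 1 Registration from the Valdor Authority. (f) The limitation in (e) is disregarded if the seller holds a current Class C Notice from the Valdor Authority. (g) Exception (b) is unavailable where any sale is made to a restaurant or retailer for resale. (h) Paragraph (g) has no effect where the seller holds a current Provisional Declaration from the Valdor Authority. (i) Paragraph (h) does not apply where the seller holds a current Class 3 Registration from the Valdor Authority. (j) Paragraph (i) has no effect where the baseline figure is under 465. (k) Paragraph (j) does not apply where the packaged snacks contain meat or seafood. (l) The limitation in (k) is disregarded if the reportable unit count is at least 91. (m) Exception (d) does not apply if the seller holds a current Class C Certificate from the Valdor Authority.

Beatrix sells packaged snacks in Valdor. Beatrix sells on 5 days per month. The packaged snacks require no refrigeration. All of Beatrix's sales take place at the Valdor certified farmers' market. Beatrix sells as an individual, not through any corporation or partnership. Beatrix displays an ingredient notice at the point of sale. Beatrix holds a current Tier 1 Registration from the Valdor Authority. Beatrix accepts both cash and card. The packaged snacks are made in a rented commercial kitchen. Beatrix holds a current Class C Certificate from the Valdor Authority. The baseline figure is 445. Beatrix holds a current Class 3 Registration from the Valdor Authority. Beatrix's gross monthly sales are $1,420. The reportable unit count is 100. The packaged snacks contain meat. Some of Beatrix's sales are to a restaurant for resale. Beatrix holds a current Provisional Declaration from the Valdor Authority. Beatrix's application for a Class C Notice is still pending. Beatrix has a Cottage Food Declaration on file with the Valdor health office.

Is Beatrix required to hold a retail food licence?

Exception (a)'s conditions are all satisfied: all sales are at a certified farmers' market; the number of selling days per month is 5, under the 6 limit. But: (e) operates against (a): a current Tier 1 Registration is held. (f) is inapplicable (no current Class C Notice is held), so (e) stands. So (a) is unavailable.
Exception (b) is satisfied on its face — a Cottage Food Declaration is on file; an ingredient notice is displayed. Considering the limiting provisions: (g) is triggered (some sales are to a restaurant for resale), but is displaced by (h): (h) applies — a current Provisional Declaration is held. (i) would limit (h) — a current Class 3 Registration is held — but (j) sets (i) aside: (j) operates against (i): the baseline figure is 445, under the 465 limit. (k) would limit (j) — the packaged snacks contain meat — but (l) sets (k) aside: (l) applies — the reportable unit count is 100, meeting the 91 threshold. So (b) applies.
Exception (c) does not apply: gross monthly sales are $1,420, not below $1,210.
Exception (d) requires that the packaged snacks are produced in the seller's home kitchen; but the packaged snacks are made in a commercial kitchen, not a home kitchen, so (d) is unavailable.

No — exception (b) applies; Beatrix is not required to hold a retail food licence.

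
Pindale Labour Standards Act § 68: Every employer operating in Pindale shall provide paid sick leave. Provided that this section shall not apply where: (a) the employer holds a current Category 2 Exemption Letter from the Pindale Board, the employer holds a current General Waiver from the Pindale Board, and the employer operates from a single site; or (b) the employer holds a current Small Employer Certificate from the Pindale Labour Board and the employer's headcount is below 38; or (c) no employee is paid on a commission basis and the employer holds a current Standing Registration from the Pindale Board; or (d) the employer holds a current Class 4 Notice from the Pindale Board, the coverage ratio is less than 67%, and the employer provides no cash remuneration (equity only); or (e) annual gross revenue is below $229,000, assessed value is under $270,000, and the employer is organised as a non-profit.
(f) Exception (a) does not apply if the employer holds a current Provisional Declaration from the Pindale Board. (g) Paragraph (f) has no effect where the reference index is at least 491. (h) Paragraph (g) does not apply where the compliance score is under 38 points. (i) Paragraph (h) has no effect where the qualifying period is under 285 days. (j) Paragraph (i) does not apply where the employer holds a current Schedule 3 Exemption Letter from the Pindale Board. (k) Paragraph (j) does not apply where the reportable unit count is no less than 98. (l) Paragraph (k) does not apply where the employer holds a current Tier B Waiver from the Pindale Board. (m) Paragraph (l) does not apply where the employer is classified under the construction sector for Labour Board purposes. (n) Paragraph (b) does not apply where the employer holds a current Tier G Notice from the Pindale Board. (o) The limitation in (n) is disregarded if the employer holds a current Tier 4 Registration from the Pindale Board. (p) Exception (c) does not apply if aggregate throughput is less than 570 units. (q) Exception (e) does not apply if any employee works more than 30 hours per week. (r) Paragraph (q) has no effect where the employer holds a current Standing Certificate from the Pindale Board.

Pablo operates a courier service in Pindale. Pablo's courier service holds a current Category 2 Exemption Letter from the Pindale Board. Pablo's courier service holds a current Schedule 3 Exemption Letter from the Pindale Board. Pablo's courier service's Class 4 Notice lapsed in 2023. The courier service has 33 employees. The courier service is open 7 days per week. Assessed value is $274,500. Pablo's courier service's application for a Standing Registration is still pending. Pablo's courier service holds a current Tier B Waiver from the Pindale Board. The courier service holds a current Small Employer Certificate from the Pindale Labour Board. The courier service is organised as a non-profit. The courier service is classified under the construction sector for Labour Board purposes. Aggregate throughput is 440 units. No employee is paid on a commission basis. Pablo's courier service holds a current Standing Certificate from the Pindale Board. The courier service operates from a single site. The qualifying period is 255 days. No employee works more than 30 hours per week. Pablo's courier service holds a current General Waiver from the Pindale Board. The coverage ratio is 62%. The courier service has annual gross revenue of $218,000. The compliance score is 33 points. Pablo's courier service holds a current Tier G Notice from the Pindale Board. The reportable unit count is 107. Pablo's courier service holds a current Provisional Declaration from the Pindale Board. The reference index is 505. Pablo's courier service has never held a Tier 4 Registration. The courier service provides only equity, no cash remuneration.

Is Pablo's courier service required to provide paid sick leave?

No — exception (a) applies; Pablo's courier service is not required to provide paid sick leave.

Exception (a)'s conditions are all satisfied: a current Category 2 Exemption Letter is held; a current General Waiver is held; the employer operates from a single site. As to paragraphs (f)–(m): (f) is engaged (a current Provisional Declaration is held), but yields to (g): (g) is engaged — the reference index is 505, meeting the 491 threshold. (h) would limit (g) — the compliance score is 33 points, under the 38 points limit — but (i) sets (h) aside: (i) is engaged — the qualifying period is 255 days, under the 285 days limit. (j) would limit (i) — a current Schedule 3 Exemption Letter is held — but (k) sets (j) aside: (k) is triggered — the reportable unit count is 107, meeting the 98 threshold. (l) is engaged (a current Tier B Waiver is held), but is set aside by (m): (m) applies — the courier service is classified under the construction sector. Exception (a) stands.
Exception (b): a current Small Employer Certificate is held; the employer's headcount is 33, below the 38 limit — every condition holds. However, paragraphs (n)–(o) must be considered: (n) operates against (b): a current Tier G Notice is held. (o), which would lift (n), does not operate here — no current Tier 4 Registration is held. Exception (b) does not apply.
Exception (c) does not apply: the Standing Registration is not current.
Exception (d) fails — the Class 4 Notice is not current.
Exception (e) requires that assessed value is under $270,000; but assessed value is $274,500, not under $270,000, so (e) is unavailable.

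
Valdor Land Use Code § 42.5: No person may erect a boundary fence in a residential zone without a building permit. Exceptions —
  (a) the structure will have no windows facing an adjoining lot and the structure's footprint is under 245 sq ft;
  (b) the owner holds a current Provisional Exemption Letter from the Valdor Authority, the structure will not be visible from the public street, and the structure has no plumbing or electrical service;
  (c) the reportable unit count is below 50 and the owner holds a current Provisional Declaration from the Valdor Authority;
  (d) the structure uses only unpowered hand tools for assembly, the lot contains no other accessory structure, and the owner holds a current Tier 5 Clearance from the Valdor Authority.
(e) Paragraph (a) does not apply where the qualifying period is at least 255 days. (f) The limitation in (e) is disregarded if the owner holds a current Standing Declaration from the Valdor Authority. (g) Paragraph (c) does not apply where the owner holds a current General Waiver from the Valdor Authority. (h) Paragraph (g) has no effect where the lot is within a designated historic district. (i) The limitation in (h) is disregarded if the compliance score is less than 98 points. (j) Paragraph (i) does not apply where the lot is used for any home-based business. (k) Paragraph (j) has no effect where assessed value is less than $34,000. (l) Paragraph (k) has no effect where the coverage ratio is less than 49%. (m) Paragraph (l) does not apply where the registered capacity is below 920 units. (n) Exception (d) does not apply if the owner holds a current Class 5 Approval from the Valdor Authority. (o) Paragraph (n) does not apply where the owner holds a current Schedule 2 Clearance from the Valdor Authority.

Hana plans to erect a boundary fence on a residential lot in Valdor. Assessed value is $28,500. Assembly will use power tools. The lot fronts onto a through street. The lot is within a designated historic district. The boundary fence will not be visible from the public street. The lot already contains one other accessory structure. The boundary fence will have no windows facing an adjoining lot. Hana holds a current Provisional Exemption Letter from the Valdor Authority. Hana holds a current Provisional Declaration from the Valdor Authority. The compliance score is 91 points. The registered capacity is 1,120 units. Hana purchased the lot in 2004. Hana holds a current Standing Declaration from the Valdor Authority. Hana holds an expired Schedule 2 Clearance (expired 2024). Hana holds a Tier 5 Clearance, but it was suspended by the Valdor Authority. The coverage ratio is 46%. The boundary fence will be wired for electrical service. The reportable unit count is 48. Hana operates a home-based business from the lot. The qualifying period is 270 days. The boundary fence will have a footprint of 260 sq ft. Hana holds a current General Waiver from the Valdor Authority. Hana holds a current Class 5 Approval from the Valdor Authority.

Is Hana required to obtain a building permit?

Exception (a) fails — the structure's footprint is 260 sq ft, not under 245 sq ft.
Exception (b) does not apply: electrical service is planned.
Exception (c) is satisfied on its face — the reportable unit count is 48, below the 50 limit; a current Provisional Declaration is held. Applying paragraphs (g)–(m): (g) operates (a current General Waiver is held), but is itself disapplied by (h): (h) is triggered — the lot is in a historic district. (i) would limit (h) — the compliance score is 91 points, less than the 98 points limit — but (j) sets (i) aside: (j) operates — a home-based business operates on the lot. (k) is engaged (assessed value is $28,500, less than the $34,000 limit), but is displaced by (l): (l) applies — the coverage ratio is 46%, less than the 49% limit. (m), which would lift (l), is not triggered — the registered capacity is 1,120 units, not below 920 units. (c) remains available.
Exception (d) requires that the structure uses only unpowered hand tools for assembly; but assembly uses power tools, so (d) is unavailable.

No — exception (c) applies; Hana does not need a building permit.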